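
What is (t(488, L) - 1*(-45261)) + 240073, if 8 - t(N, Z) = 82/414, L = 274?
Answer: 59065753/207 ≈ 2.8534e+5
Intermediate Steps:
t(N, Z) = 1615/207 (t(N, Z) = 8 - 82/414 = 8 - 1*41/207 = 8 - 41/207 = 1615/207)
(t(488, L) - 1*(-45261)) + 240073 = (1615/207 - 1*(-45261)) + 240073 = (1615/207 + 45261) + 240073 = 9370642/207 + 240073 = 59065753/207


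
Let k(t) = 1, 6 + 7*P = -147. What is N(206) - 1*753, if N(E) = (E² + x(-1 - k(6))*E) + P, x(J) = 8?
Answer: 303164/7 ≈ 43309.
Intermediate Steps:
P = -153/7 (P = -6/7 + (⅐)*(-147) = -6/7 - 21 = -153/7 ≈ -21.857)
N(E) = -153/7 + E² + 8*E (N(E) = (E² + 8*E) - 153/7 = -153/7 + E² + 8*E)
N(206) - 1*753 = (-153/7 + 206² + 8*206) - 1*753 = (-153/7 + 42436 + 1648) - 753 = 308435/7 - 753 = 303164/7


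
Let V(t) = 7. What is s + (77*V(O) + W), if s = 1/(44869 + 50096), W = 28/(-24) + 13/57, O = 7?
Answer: 1941686083/3608670 ≈ 538.06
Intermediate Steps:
W = -107/114 (W = 28*(-1/24) + 13*(1/57) = -7/6 + 13/57 = -107/114 ≈ -0.93860)
s = 1/94965 ≈ 1.0530e-5
s + (77*V(O) + W) = 1/94965 + (77*7 - 107/114) = 1/94965 + (539 - 107/114) = 1/94965 + 61339/114 = 1941686083/3608670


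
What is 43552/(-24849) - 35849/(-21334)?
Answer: -38326567/530128566 ≈ -0.072297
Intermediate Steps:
43552/(-24849) - 35849/(-21334) = 43552*(-1/24849) - 35849*(-1/21334) = -43552/24849 + 35849/21334 = -38326567/530128566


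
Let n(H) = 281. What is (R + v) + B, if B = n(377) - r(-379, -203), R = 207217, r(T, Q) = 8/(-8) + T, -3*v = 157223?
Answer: 466411/3 ≈ 1.5547e+5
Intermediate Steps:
v = -157223/3 (v = -1/3*157223 = -157223/3 ≈ -52408.)
r(T, Q) = -1 + T (r(T, Q) = -1/8*8 + T = -1 + T)
B = 661 (B = 281 - (-1 - 379) = 281 - 1*(-380) = 281 + 380 = 661)
(R + v) + B = (207217 - 157223/3) + 661 = 464428/3 + 661 = 466411/3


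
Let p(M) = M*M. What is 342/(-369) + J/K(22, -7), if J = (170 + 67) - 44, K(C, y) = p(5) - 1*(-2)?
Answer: 6887/1107 ≈ 6.2213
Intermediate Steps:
p(M) = M²
K(C, y) = 27 (K(C, y) = 5² - 1*(-2) = 25 + 2 = 27)
J = 193 (J = 237 - 44 = 193)
342/(-369) + J/K(22, -7) = 342/(-369) + 193/27 = 342*(-1/369) + 193*(1/27) = -38/41 + 193/27 = 6887/1107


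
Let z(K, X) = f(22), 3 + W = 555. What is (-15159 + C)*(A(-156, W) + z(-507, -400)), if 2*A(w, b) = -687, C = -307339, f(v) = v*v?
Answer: -45310969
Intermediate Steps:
W = 552 (W = -3 + 555 = 552)
f(v) = v**2
z(K, X) = 484 (z(K, X) = 22**2 = 484)
A(w, b) = -687/2 (A(w, b) = (1/2)*(-687) = -687/2)
(-15159 + C)*(A(-156, W) + z(-507, -400)) = (-15159 - 307339)*(-687/2 + 484) = -322498*281/2 = -45310969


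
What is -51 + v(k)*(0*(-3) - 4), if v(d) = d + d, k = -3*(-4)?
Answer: -147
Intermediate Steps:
k = 12
v(d) = 2*d
-51 + v(k)*(0*(-3) - 4) = -51 + (2*12)*(0*(-3) - 4) = -51 + 24*(0 - 4) = -51 + 24*(-4) = -51 - 96 = -147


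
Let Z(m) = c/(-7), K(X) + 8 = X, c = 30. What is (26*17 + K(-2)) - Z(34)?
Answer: 3054/7 ≈ 436.29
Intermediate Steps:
K(X) = -8 + X
Z(m) = -30/7 (Z(m) = 30/(-7) = 30*(-⅐) = -30/7)
(26*17 + K(-2)) - Z(34) = (26*17 + (-8 - 2)) - 1*(-30/7) = (442 - 10) + 30/7 = 432 + 30/7 = 3054/7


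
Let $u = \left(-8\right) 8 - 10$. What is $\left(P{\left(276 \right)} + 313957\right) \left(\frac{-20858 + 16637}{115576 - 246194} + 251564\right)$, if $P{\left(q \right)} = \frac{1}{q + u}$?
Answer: $\frac{2083882002551980495}{26384836} \approx 7.898 \cdot 10^{10}$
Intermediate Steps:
$u = -74$ ($u = -64 - 10 = -74$)
$P{\left(q \right)} = \frac{1}{-74 + q}$ ($P{\left(q \right)} = \frac{1}{q - 74} = \frac{1}{-74 + q}$)
$\left(P{\left(276 \right)} + 313957\right) \left(\frac{-20858 + 16637}{115576 - 246194} + 251564\right) = \left(\frac{1}{-74 + 276} + 313957\right) \left(\frac{-20858 + 16637}{115576 - 246194} + 251564\right) = \left(\frac{1}{202} + 313957\right) \left(- \frac{4221}{-130618} + 251564\right) = \left(\frac{1}{202} + 313957\right) \left(\left(-4221\right) \left(- \frac{1}{130618}\right) + 251564\right) = \frac{63419315 \left(\frac{4221}{130618} + 251564\right)}{202} = \frac{63419315}{202} \cdot \frac{32858790773}{130618} = \frac{2083882002551980495}{26384836}$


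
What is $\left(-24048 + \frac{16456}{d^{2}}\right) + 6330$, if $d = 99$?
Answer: $- \frac{1435022}{81} \approx -17716.0$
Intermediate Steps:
$\left(-24048 + \frac{16456}{d^{2}}\right) + 6330 = \left(-24048 + \frac{16456}{99^{2}}\right) + 6330 = \left(-24048 + \frac{16456}{9801}\right) + 6330 = \left(-24048 + 16456 \cdot \frac{1}{9801}\right) + 6330 = \left(-24048 + \frac{136}{81}\right) + 6330 = - \frac{1947752}{81} + 6330 = - \frac{1435022}{81}$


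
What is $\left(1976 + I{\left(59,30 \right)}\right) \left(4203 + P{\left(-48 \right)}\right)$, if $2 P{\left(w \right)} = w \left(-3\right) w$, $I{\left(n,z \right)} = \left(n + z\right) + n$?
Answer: $1586628$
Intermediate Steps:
$I{\left(n,z \right)} = z + 2 n$
$P{\left(w \right)} = - \frac{3 w^{2}}{2}$ ($P{\left(w \right)} = \frac{w \left(-3\right) w}{2} = \frac{- 3 w w}{2} = \frac{\left(-3\right) w^{2}}{2} = - \frac{3 w^{2}}{2}$)
$\left(1976 + I{\left(59,30 \right)}\right) \left(4203 + P{\left(-48 \right)}\right) = \left(1976 + \left(30 + 2 \cdot 59\right)\right) \left(4203 - \frac{3 \left(-48\right)^{2}}{2}\right) = \left(1976 + \left(30 + 118\right)\right) \left(4203 - 3456\right) = \left(1976 + 148\right) \left(4203 - 3456\right) = 2124 \cdot 747 = 1586628$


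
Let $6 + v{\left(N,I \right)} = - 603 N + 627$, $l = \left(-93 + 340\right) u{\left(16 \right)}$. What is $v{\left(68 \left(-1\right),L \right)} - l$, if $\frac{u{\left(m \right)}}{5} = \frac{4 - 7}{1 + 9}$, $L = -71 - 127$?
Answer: $\frac{83991}{2} \approx 41996.0$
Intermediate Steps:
$L = -198$
$u{\left(m \right)} = - \frac{3}{2}$ ($u{\left(m \right)} = 5 \frac{4 - 7}{1 + 9} = 5 \left(- \frac{3}{10}\right) = - \frac{3}{2}$)
$l = - \frac{741}{2}$ ($l = \left(-93 + 340\right) \left(- \frac{3}{2}\right) = 247 \left(- \frac{3}{2}\right) = - \frac{741}{2} \approx -370.5$)
$v{\left(N,I \right)} = 621 - 603 N$ ($v{\left(N,I \right)} = -6 - \left(-627 + 603 N\right) = 621 - 603 N$)
$v{\left(68 \left(-1\right),L \right)} - l = \left(621 - 603 \cdot 68 \left(-1\right)\right) - - \frac{741}{2} = \left(621 - -41004\right) + \frac{741}{2} = \left(621 + 41004\right) + \frac{741}{2} = 41625 + \frac{741}{2} = \frac{83991}{2}$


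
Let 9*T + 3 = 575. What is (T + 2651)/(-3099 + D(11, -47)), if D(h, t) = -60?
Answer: -24431/28431 ≈ -0.85931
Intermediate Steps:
T = 572/9 (T = -⅓ + (⅑)*575 = -⅓ + 575/9 = 572/9 ≈ 63.556)
(T + 2651)/(-3099 + D(11, -47)) = (572/9 + 2651)/(-3099 - 60) = (24431/9)/(-3159) = (24431/9)*(-1/3159) = -24431/28431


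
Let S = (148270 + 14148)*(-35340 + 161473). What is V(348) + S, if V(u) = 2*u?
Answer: 20486270290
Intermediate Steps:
S = 20486269594 (S = 162418*126133 = 20486269594)
V(348) + S = 2*348 + 20486269594 = 696 + 20486269594 = 20486270290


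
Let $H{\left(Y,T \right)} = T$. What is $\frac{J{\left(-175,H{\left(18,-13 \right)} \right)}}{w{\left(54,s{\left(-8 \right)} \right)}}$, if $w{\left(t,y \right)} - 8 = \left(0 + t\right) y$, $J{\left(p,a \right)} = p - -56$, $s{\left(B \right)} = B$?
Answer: $\frac{119}{424} \approx 0.28066$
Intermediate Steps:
$J{\left(p,a \right)} = 56 + p$ ($J{\left(p,a \right)} = p + 56 = 56 + p$)
$w{\left(t,y \right)} = 8 + t y$ ($w{\left(t,y \right)} = 8 + \left(0 + t\right) y = 8 + t y$)
$\frac{J{\left(-175,H{\left(18,-13 \right)} \right)}}{w{\left(54,s{\left(-8 \right)} \right)}} = \frac{56 - 175}{8 + 54 \left(-8\right)} = - \frac{119}{8 - 432} = - \frac{119}{-424} = \left(-119\right) \left(- \frac{1}{424}\right) = \frac{119}{424}$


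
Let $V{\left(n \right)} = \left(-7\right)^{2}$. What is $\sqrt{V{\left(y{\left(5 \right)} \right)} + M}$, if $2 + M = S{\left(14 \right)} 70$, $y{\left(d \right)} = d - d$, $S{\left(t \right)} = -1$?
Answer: $i \sqrt{23} \approx 4.7958 i$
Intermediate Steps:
$y{\left(d \right)} = 0$
$V{\left(n \right)} = 49$
$M = -72$ ($M = -2 - 70 = -72$)
$\sqrt{V{\left(y{\left(5 \right)} \right)} + M} = \sqrt{49 - 72} = \sqrt{-23} = i \sqrt{23}$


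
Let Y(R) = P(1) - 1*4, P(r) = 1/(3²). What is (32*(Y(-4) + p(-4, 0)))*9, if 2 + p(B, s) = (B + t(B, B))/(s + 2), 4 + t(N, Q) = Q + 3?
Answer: -2992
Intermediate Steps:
P(r) = ⅑ (P(r) = 1/9 = ⅑)
t(N, Q) = -1 + Q (t(N, Q) = -4 + (Q + 3) = -4 + (3 + Q) = -1 + Q)
p(B, s) = -2 + (-1 + 2*B)/(2 + s) (p(B, s) = -2 + (B + (-1 + B))/(s + 2) = -2 + (-1 + 2*B)/(2 + s))
Y(R) = -35/9 (Y(R) = ⅑ - 1*4 = ⅑ - 4 = -35/9)
(32*(Y(-4) + p(-4, 0)))*9 = (32*(-35/9 + (-5 - 2*0 + 2*(-4))/(2 + 0)))*9 = (32*(-35/9 + (-5 + 0 - 8)/2))*9 = (32*(-35/9 + (½)*(-13)))*9 = (32*(-35/9 - 13/2))*9 = (32*(-187/18))*9 = -2992/9*9 = -2992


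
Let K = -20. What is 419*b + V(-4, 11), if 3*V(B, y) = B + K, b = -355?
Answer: -148753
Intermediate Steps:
V(B, y) = -20/3 + B/3 (V(B, y) = (B - 20)/3 = (-20 + B)/3 = -20/3 + B/3)
419*b + V(-4, 11) = 419*(-355) + (-20/3 + (⅓)*(-4)) = -148745 + (-20/3 - 4/3) = -148745 - 8 = -148753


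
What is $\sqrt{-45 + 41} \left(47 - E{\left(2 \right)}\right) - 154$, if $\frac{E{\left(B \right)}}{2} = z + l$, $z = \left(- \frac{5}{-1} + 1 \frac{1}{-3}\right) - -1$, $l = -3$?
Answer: $-154 + \frac{250 i}{3} \approx -154.0 + 83.333 i$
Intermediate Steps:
$z = \frac{17}{3}$ ($z = \left(\left(-5\right) \left(-1\right) + 1 \left(- \frac{1}{3}\right)\right) + 1 = \left(5 - \frac{1}{3}\right) + 1 = \frac{14}{3} + 1 = \frac{17}{3} \approx 5.6667$)
$E{\left(B \right)} = \frac{16}{3}$ ($E{\left(B \right)} = 2 \left(\frac{17}{3} - 3\right) = 2 \cdot \frac{8}{3} = \frac{16}{3}$)
$\sqrt{-45 + 41} \left(47 - E{\left(2 \right)}\right) - 154 = \sqrt{-45 + 41} \left(47 - \frac{16}{3}\right) - 154 = \sqrt{-4} \left(47 - \frac{16}{3}\right) - 154 = 2 i \frac{125}{3} - 154 = \frac{250 i}{3} - 154 = -154 + \frac{250 i}{3}$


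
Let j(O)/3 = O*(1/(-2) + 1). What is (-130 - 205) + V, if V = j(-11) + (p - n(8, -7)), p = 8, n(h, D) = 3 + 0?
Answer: -693/2 ≈ -346.50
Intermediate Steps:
n(h, D) = 3
j(O) = 3*O/2 (j(O) = 3*(O*(1/(-2) + 1)) = 3*(O*(-1/2 + 1)) = 3*(O*(1/2)) = 3*(O/2) = 3*O/2)
V = -23/2 (V = (3/2)*(-11) + (8 - 1*3) = -33/2 + (8 - 3) = -33/2 + 5 = -23/2 ≈ -11.500)
(-130 - 205) + V = (-130 - 205) - 23/2 = -335 - 23/2 = -693/2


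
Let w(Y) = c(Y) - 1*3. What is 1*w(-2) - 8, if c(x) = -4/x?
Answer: -9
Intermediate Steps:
w(Y) = -3 - 4/Y (w(Y) = -4/Y - 1*3 = -4/Y - 3 = -3 - 4/Y)
1*w(-2) - 8 = 1*(-3 - 4/(-2)) - 8 = 1*(-3 - 4*(-½)) - 8 = 1*(-3 + 2) - 8 = 1*(-1) - 8 = -1 - 8 = -9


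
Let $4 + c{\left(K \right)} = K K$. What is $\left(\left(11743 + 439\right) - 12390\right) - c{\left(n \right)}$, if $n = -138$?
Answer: $-19248$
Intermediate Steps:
$c{\left(K \right)} = -4 + K^{2}$ ($c{\left(K \right)} = -4 + K K = -4 + K^{2}$)
$\left(\left(11743 + 439\right) - 12390\right) - c{\left(n \right)} = \left(\left(11743 + 439\right) - 12390\right) - \left(-4 + \left(-138\right)^{2}\right) = \left(12182 - 12390\right) - \left(-4 + 19044\right) = -208 - 19040 = -19248$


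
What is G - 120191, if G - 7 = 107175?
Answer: -13009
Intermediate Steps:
G = 107182 (G = 7 + 107175 = 107182)
G - 120191 = 107182 - 120191 = -13009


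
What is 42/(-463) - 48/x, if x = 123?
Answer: -9130/18983 ≈ -0.48096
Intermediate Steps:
42/(-463) - 48/x = 42/(-463) - 48/123 = 42*(-1/463) - 48*1/123 = -42/463 - 16/41 = -9130/18983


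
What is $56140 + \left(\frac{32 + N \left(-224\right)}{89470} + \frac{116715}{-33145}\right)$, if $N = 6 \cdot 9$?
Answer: $\frac{16647138168867}{296548315} \approx 56136.0$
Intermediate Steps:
$N = 54$
$56140 + \left(\frac{32 + N \left(-224\right)}{89470} + \frac{116715}{-33145}\right) = 56140 + \left(\frac{32 + 54 \left(-224\right)}{89470} + \frac{116715}{-33145}\right) = 56140 + \left(\left(32 - 12096\right) \frac{1}{89470} + 116715 \left(- \frac{1}{33145}\right)\right) = 56140 - \frac{1084235233}{296548315} = \frac{16647138168867}{296548315}$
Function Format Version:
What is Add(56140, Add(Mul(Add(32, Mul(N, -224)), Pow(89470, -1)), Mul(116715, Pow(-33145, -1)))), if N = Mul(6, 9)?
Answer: Rational(16647138168867, 296548315) ≈ 56136.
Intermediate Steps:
N = 54
Add(56140, Add(Mul(Add(32, Mul(N, -224)), Pow(89470, -1)), Mul(116715, Pow(-33145, -1)))) = Add(56140, Add(Mul(Add(32, Mul(54, -224)), Pow(89470, -1)), Mul(116715, Pow(-33145, -1)))) = Add(56140, Add(Mul(Add(32, -12096), Rational(1, 89470)), Mul(116715, Rational(-1, 33145)))) = Add(56140, Add(Mul(-12064, Rational(1, 89470)), Rational(-23343, 6629))) = Add(56140, Add(Rational(-6032, 44735), Rational(-23343, 6629))) = Add(56140, Rational(-1084235233, 296548315)) = Rational(16647138168867, 296548315)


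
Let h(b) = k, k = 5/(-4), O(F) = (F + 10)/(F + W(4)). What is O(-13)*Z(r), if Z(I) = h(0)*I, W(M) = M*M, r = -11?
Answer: -55/4 ≈ -13.750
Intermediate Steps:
W(M) = M²
O(F) = (10 + F)/(16 + F) (O(F) = (F + 10)/(F + 4²) = (10 + F)/(F + 16) = (10 + F)/(16 + F))
k = -5/4 (k = 5*(-¼) = -5/4 ≈ -1.2500)
h(b) = -5/4
Z(I) = -5*I/4
O(-13)*Z(r) = ((10 - 13)/(16 - 13))*(-5/4*(-11)) = (-3/3)*(55/4) = ((⅓)*(-3))*(55/4) = -1*55/4 = -55/4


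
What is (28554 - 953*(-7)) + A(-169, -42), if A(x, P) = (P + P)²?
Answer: 42281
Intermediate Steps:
A(x, P) = 4*P² (A(x, P) = (2*P)² = 4*P²)
(28554 - 953*(-7)) + A(-169, -42) = (28554 - 953*(-7)) + 4*(-42)² = (28554 + 6671) + 4*1764 = 35225 + 7056 = 42281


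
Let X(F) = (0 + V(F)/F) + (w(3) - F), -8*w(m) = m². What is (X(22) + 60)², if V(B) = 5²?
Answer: 11189025/7744 ≈ 1444.9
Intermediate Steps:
V(B) = 25
w(m) = -m²/8
X(F) = -9/8 - F + 25/F (X(F) = (0 + 25/F) + (-⅛*3² - F) = 25/F + (-⅛*9 - F) = 25/F + (-9/8 - F) = -9/8 - F + 25/F)
(X(22) + 60)² = ((-9/8 - 1*22 + 25/22) + 60)² = ((-9/8 - 22 + 25*(1/22)) + 60)² = ((-9/8 - 22 + 25/22) + 60)² = (-1935/88 + 60)² = (3345/88)² = 11189025/7744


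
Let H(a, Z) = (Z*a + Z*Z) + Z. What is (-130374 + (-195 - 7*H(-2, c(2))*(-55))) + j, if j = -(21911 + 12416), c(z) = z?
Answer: -164126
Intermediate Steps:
H(a, Z) = Z + Z² + Z*a (H(a, Z) = (Z*a + Z²) + Z = (Z² + Z*a) + Z = Z + Z² + Z*a)
j = -34327 (j = -1*34327 = -34327)
(-130374 + (-195 - 7*H(-2, c(2))*(-55))) + j = (-130374 + (-195 - 14*(1 + 2 - 2)*(-55))) - 34327 = (-130374 + (-195 - 14*(-55))) - 34327 = (-130374 + (-195 + 770)) - 34327 = (-130374 + 575) - 34327 = -129799 - 34327 = -164126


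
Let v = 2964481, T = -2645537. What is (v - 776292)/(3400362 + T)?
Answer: 2188189/754825 ≈ 2.8989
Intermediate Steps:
(v - 776292)/(3400362 + T) = (2964481 - 776292)/(3400362 - 2645537) = 2188189/754825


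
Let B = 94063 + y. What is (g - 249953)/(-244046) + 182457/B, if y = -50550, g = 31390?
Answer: 54038232841/10619173598 ≈ 5.0887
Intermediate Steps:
B = 43513 (B = 94063 - 50550 = 43513)
(g - 249953)/(-244046) + 182457/B = (31390 - 249953)/(-244046) + 182457/43513 = -218563*(-1/244046) + 182457*(1/43513) = 218563/244046 + 182457/43513 = 54038232841/10619173598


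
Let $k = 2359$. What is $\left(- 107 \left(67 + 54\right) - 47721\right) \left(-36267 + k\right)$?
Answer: $2057130544$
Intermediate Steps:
$\left(- 107 \left(67 + 54\right) - 47721\right) \left(-36267 + k\right) = \left(- 107 \left(67 + 54\right) - 47721\right) \left(-36267 + 2359\right) = \left(\left(-107\right) 121 - 47721\right) \left(-33908\right) = \left(-12947 - 47721\right) \left(-33908\right) = \left(-60668\right) \left(-33908\right) = 2057130544$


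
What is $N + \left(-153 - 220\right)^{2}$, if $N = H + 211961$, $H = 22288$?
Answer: $373378$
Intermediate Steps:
$N = 234249$ ($N = 22288 + 211961 = 234249$)
$N + \left(-153 - 220\right)^{2} = 234249 + \left(-153 - 220\right)^{2} = 234249 + \left(-373\right)^{2} = 234249 + 139129 = 373378$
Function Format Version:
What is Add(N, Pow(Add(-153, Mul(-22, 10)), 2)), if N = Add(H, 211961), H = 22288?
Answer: 373378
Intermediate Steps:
N = 234249 (N = Add(22288, 211961) = 234249)
Add(N, Pow(Add(-153, Mul(-22, 10)), 2)) = Add(234249, Pow(Add(-153, Mul(-22, 10)), 2)) = Add(234249, Pow(Add(-153, -220), 2)) = Add(234249, Pow(-373, 2)) = Add(234249, 139129) = 373378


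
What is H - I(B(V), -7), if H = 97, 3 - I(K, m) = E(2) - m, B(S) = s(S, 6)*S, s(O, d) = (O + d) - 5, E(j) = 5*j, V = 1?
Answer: 111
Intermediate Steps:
s(O, d) = -5 + O + d
B(S) = S*(1 + S) (B(S) = (-5 + S + 6)*S = (1 + S)*S = S*(1 + S))
I(K, m) = -7 + m (I(K, m) = 3 - (5*2 - m) = 3 - (10 - m) = 3 + (-10 + m) = -7 + m)
H - I(B(V), -7) = 97 - (-7 - 7) = 97 - 1*(-14) = 97 + 14 = 111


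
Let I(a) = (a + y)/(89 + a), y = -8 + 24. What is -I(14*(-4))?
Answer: 40/33 ≈ 1.2121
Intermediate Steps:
y = 16
I(a) = (16 + a)/(89 + a) (I(a) = (a + 16)/(89 + a) = (16 + a)/(89 + a))
-I(14*(-4)) = -(16 + 14*(-4))/(89 + 14*(-4)) = -(16 - 56)/(89 - 56) = -(-40)/33 = -1*(-40/33) = 40/33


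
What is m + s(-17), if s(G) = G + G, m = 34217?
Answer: 34183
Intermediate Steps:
s(G) = 2*G
m + s(-17) = 34217 + 2*(-17) = 34217 - 34 = 34183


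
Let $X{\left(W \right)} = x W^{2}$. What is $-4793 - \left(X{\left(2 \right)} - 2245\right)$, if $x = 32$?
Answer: $-2676$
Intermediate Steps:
$X{\left(W \right)} = 32 W^{2}$
$-4793 - \left(X{\left(2 \right)} - 2245\right) = -4793 - \left(32 \cdot 2^{2} - 2245\right) = -4793 - \left(32 \cdot 4 - 2245\right) = -4793 - \left(128 - 2245\right) = -4793 - -2117 = -4793 + 2117 = -2676$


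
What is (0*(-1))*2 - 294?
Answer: -294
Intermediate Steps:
(0*(-1))*2 - 294 = 0*2 - 294 = 0 - 294 = -294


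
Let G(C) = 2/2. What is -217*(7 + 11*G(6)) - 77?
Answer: -3983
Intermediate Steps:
G(C) = 1 (G(C) = 2*(½) = 1)
-217*(7 + 11*G(6)) - 77 = -217*(7 + 11*1) - 77 = -217*(7 + 11) - 77 = -217*18 - 77 = -3906 - 77 = -3983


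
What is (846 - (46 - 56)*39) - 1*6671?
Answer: -5435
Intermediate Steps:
(846 - (46 - 56)*39) - 1*6671 = (846 - (-10)*39) - 6671 = (846 - 1*(-390)) - 6671 = (846 + 390) - 6671 = 1236 - 6671 = -5435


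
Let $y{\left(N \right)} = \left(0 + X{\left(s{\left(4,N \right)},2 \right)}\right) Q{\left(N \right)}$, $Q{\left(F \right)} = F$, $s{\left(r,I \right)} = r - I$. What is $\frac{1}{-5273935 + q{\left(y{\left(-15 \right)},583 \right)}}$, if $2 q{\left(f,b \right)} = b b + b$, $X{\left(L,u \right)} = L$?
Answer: $- \frac{1}{5103699} \approx -1.9594 \cdot 10^{-7}$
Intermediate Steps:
$y{\left(N \right)} = N \left(4 - N\right)$ ($y{\left(N \right)} = \left(0 - \left(-4 + N\right)\right) N = \left(4 - N\right) N = N \left(4 - N\right)$)
$q{\left(f,b \right)} = \frac{b}{2} + \frac{b^{2}}{2}$ ($q{\left(f,b \right)} = \frac{b b + b}{2} = \frac{b^{2} + b}{2} = \frac{b + b^{2}}{2} = \frac{b}{2} + \frac{b^{2}}{2}$)
$\frac{1}{-5273935 + q{\left(y{\left(-15 \right)},583 \right)}} = \frac{1}{-5273935 + \frac{1}{2} \cdot 583 \left(1 + 583\right)} = \frac{1}{-5273935 + \frac{1}{2} \cdot 583 \cdot 584} = \frac{1}{-5273935 + 170236} = \frac{1}{-5103699} = - \frac{1}{5103699}$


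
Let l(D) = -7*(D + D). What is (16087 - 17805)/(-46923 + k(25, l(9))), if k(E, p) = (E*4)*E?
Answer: 1718/44423 ≈ 0.038674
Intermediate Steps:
l(D) = -14*D
k(E, p) = 4*E² (k(E, p) = (4*E)*E = 4*E²)
(16087 - 17805)/(-46923 + k(25, l(9))) = (16087 - 17805)/(-46923 + 4*25²) = -1718/(-46923 + 4*625) = -1718/(-46923 + 2500) = -1718/(-44423) = -1718*(-1/44423) = 1718/44423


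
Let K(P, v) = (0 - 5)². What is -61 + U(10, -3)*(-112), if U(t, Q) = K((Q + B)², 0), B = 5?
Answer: -2861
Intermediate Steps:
K(P, v) = 25 (K(P, v) = (-5)² = 25)
U(t, Q) = 25
-61 + U(10, -3)*(-112) = -61 + 25*(-112) = -61 - 2800 = -2861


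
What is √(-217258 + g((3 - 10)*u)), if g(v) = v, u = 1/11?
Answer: I*√26288295/11 ≈ 466.11*I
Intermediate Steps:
u = 1/11 ≈ 0.090909
√(-217258 + g((3 - 10)*u)) = √(-217258 + (3 - 10)*(1/11)) = √(-217258 - 7*1/11) = √(-217258 - 7/11) = √(-2389845/11) = I*√26288295/11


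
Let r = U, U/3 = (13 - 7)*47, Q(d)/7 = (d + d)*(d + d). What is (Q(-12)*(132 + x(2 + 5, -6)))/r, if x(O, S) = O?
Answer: 31136/47 ≈ 662.47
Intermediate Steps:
Q(d) = 28*d² (Q(d) = 7*((d + d)*(d + d)) = 7*((2*d)*(2*d)) = 7*(4*d²) = 28*d²)
U = 846 (U = 3*((13 - 7)*47) = 3*(6*47) = 3*282 = 846)
r = 846
(Q(-12)*(132 + x(2 + 5, -6)))/r = ((28*(-12)²)*(132 + (2 + 5)))/846 = ((28*144)*(132 + 7))*(1/846) = (4032*139)*(1/846) = 560448*(1/846) = 31136/47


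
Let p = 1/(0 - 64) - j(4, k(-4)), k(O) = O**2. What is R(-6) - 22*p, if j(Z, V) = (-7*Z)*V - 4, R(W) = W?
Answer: -318389/32 ≈ -9949.7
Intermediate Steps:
j(Z, V) = -4 - 7*V*Z (j(Z, V) = -7*V*Z - 4 = -4 - 7*V*Z)
p = 28927/64 (p = 1/(0 - 64) - (-4 - 7*(-4)**2*4) = 1/(-64) - (-4 - 7*16*4) = -1/64 - (-4 - 448) = -1/64 - 1*(-452) = -1/64 + 452 = 28927/64 ≈ 451.98)
R(-6) - 22*p = -6 - 22*28927/64 = -6 - 318197/32 = -318389/32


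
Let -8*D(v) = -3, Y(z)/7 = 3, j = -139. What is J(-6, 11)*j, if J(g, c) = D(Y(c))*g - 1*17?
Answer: 10703/4 ≈ 2675.8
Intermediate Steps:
Y(z) = 21 (Y(z) = 7*3 = 21)
D(v) = 3/8 (D(v) = -1/8*(-3) = 3/8)
J(g, c) = -17 + 3*g/8 (J(g, c) = 3*g/8 - 1*17 = 3*g/8 - 17 = -17 + 3*g/8)
J(-6, 11)*j = (-17 + (3/8)*(-6))*(-139) = (-17 - 9/4)*(-139) = -77/4*(-139) = 10703/4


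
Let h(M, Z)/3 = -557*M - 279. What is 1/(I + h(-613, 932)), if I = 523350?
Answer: 1/1546836 ≈ 6.4648e-7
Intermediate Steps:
h(M, Z) = -837 - 1671*M (h(M, Z) = 3*(-557*M - 279) = 3*(-279 - 557*M) = -837 - 1671*M)
1/(I + h(-613, 932)) = 1/(523350 + (-837 - 1671*(-613))) = 1/(523350 + (-837 + 1024323)) = 1/(523350 + 1023486) = 1/1546836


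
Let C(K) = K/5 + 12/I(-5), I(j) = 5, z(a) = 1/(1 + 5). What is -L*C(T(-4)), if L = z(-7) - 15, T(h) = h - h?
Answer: 178/5 ≈ 35.600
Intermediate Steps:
T(h) = 0
z(a) = 1/6
L = -89/6 (L = 1/6 - 15 = -89/6 ≈ -14.833)
C(K) = 12/5 + K/5 (C(K) = K/5 + 12/5 = 12/5 + K/5)
-L*C(T(-4)) = -(-89)*(12/5 + (1/5)*0)/6 = -(-89)*(12/5 + 0)/6 = -(-89)*12/(6*5) = -1*(-178/5) = 178/5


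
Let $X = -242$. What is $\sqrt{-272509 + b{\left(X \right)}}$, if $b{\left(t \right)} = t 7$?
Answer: $3 i \sqrt{30467} \approx 523.64 i$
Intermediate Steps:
$b{\left(t \right)} = 7 t$
$\sqrt{-272509 + b{\left(X \right)}} = \sqrt{-272509 + 7 \left(-242\right)} = \sqrt{-272509 - 1694} = \sqrt{-274203} = 3 i \sqrt{30467}$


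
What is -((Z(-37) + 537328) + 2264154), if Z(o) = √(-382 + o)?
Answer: -2801482 - I*√419 ≈ -2.8015e+6 - 20.469*I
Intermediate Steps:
-((Z(-37) + 537328) + 2264154) = -((√(-382 - 37) + 537328) + 2264154) = -((√(-419) + 537328) + 2264154) = -((I*√419 + 537328) + 2264154) = -((537328 + I*√419) + 2264154) = -(2801482 + I*√419) = -2801482 - I*√419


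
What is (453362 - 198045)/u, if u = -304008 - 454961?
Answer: -255317/758969 ≈ -0.33640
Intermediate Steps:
u = -758969
(453362 - 198045)/u = (453362 - 198045)/(-758969) = 255317*(-1/758969) = -255317/758969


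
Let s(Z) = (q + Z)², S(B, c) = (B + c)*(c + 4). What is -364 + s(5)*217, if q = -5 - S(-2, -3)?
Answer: 5061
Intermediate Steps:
S(B, c) = (4 + c)*(B + c) (S(B, c) = (B + c)*(4 + c) = (4 + c)*(B + c))
q = 0 (q = -5 - ((-3)² + 4*(-2) + 4*(-3) - 2*(-3)) = -5 - (9 - 8 - 12 + 6) = -5 - 1*(-5) = -5 + 5 = 0)
s(Z) = Z² (s(Z) = (0 + Z)² = Z²)
-364 + s(5)*217 = -364 + 5²*217 = -364 + 25*217 = -364 + 5425 = 5061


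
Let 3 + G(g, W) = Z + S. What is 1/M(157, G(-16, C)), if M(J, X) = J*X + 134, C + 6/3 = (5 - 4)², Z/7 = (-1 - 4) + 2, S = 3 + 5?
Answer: -1/2378 ≈ -0.00042052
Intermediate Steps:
S = 8
Z = -21 (Z = 7*((-1 - 4) + 2) = 7*(-5 + 2) = 7*(-3) = -21)
C = -1 (C = -2 + (5 - 4)² = -2 + 1² = -2 + 1 = -1)
G(g, W) = -16 (G(g, W) = -3 + (-21 + 8) = -3 - 13 = -16)
M(J, X) = 134 + J*X
1/M(157, G(-16, C)) = 1/(134 + 157*(-16)) = 1/(134 - 2512) = 1/(-2378) = -1/2378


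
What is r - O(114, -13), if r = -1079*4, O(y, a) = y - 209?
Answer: -4221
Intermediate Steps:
O(y, a) = -209 + y
r = -4316
r - O(114, -13) = -4316 - (-209 + 114) = -4316 - 1*(-95) = -4316 + 95 = -4221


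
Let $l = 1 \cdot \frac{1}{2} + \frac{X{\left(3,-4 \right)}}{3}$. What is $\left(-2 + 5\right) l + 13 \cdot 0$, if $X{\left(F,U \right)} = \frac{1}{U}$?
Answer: $\frac{5}{4} \approx 1.25$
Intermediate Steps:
$l = \frac{5}{12}$ ($l = 1 \cdot \frac{1}{2} + \frac{1}{\left(-4\right) 3} = 1 \cdot \frac{1}{2} - \frac{1}{12} = \frac{1}{2} - \frac{1}{12} = \frac{5}{12} \approx 0.41667$)
$\left(-2 + 5\right) l + 13 \cdot 0 = \left(-2 + 5\right) \frac{5}{12} + 13 \cdot 0 = 3 \cdot \frac{5}{12} + 0 = \frac{5}{4} + 0 = \frac{5}{4}$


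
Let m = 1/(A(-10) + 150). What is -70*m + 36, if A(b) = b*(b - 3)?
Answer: 143/4 ≈ 35.750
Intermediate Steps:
A(b) = b*(-3 + b)
m = 1/280 (m = 1/(-10*(-3 - 10) + 150) = 1/(-10*(-13) + 150) = 1/(130 + 150) = 1/280 ≈ 0.0035714)
-70*m + 36 = -70*1/280 + 36 = -¼ + 36 = 143/4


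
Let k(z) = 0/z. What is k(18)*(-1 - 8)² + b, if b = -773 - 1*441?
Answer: -1214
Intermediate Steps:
b = -1214 (b = -773 - 441 = -1214)
k(z) = 0
k(18)*(-1 - 8)² + b = 0*(-1 - 8)² - 1214 = 0*(-9)² - 1214 = 0*81 - 1214 = 0 - 1214 = -1214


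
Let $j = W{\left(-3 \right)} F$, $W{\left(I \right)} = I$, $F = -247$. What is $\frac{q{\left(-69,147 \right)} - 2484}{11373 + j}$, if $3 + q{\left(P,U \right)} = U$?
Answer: $- \frac{130}{673} \approx -0.19316$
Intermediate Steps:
$q{\left(P,U \right)} = -3 + U$
$j = 741$ ($j = \left(-3\right) \left(-247\right) = 741$)
$\frac{q{\left(-69,147 \right)} - 2484}{11373 + j} = \frac{\left(-3 + 147\right) - 2484}{11373 + 741} = \frac{144 - 2484}{12114} = \left(-2340\right) \frac{1}{12114} = - \frac{130}{673}$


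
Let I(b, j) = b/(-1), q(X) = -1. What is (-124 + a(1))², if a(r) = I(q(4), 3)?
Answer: 15129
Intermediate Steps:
I(b, j) = -b (I(b, j) = b*(-1) = -b)
a(r) = 1 (a(r) = -1*(-1) = 1)
(-124 + a(1))² = (-124 + 1)² = (-123)² = 15129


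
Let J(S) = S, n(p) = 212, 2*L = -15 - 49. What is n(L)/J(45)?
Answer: 212/45 ≈ 4.7111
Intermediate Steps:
L = -32 (L = (-15 - 49)/2 = (1/2)*(-64) = -32)
n(L)/J(45) = 212/45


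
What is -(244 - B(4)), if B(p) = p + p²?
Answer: -224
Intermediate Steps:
-(244 - B(4)) = -(244 - 4*(1 + 4)) = -(244 - 4*5) = -(244 - 1*20) = -(244 - 20) = -1*224 = -224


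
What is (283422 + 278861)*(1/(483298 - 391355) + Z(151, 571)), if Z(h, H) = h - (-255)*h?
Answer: 1998437342314347/91943 ≈ 2.1736e+10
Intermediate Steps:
Z(h, H) = 256*h (Z(h, H) = h + 255*h = 256*h)
(283422 + 278861)*(1/(483298 - 391355) + Z(151, 571)) = (283422 + 278861)*(1/(483298 - 391355) + 256*151) = 562283*(1/91943 + 38656) = 562283*(3554148609/91943) = 1998437342314347/91943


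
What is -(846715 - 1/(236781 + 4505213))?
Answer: -4015117449709/4741994 ≈ -8.4672e+5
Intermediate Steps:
-(846715 - 1/(236781 + 4505213)) = -(846715 - 1/4741994) = -1*4015117449709/4741994 = -4015117449709/4741994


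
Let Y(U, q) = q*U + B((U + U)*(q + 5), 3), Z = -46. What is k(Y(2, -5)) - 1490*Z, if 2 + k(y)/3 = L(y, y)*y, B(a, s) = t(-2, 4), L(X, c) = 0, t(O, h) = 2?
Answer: 68534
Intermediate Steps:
B(a, s) = 2
Y(U, q) = 2 + U*q (Y(U, q) = q*U + 2 = U*q + 2 = 2 + U*q)
k(y) = -6 (k(y) = -6 + 3*(0*y) = -6 + 3*0 = -6 + 0 = -6)
k(Y(2, -5)) - 1490*Z = -6 - 1490*(-46) = -6 + 68540 = 68534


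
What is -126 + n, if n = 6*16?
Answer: -30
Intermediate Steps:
n = 96
-126 + n = -126 + 96 = -30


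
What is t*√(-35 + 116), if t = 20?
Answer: 180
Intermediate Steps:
t*√(-35 + 116) = 20*√(-35 + 116) = 20*√81 = 20*9 = 180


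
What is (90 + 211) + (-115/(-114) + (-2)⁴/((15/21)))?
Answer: 184913/570 ≈ 324.41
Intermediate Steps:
(90 + 211) + (-115/(-114) + (-2)⁴/((15/21))) = 301 + (-115*(-1/114) + 16/((15*(1/21)))) = 301 + (115/114 + 16/(5/7)) = 301 + (115/114 + 16*(7/5)) = 301 + (115/114 + 112/5) = 301 + 13343/570 = 184913/570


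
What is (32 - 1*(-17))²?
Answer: 2401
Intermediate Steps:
(32 - 1*(-17))² = (32 + 17)² = 49² = 2401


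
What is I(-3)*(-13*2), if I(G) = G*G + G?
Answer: -156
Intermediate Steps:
I(G) = G + G² (I(G) = G² + G = G + G²)
I(-3)*(-13*2) = (-3*(1 - 3))*(-13*2) = -3*(-2)*(-26) = 6*(-26) = -156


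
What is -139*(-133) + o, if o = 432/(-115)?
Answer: 2125573/115 ≈ 18483.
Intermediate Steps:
o = -432/115 (o = 432*(-1/115) = -432/115 ≈ -3.7565)
-139*(-133) + o = -139*(-133) - 432/115 = 18487 - 432/115 = 2125573/115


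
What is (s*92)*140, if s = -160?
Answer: -2060800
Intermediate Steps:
(s*92)*140 = -160*92*140 = -14720*140 = -2060800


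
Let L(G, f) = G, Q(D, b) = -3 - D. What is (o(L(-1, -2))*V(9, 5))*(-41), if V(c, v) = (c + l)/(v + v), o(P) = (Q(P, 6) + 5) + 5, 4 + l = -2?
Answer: -492/5 ≈ -98.400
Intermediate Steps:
l = -6 (l = -4 - 2 = -6)
o(P) = 7 - P (o(P) = ((-3 - P) + 5) + 5 = (2 - P) + 5 = 7 - P)
V(c, v) = (-6 + c)/(2*v) (V(c, v) = (c - 6)/(v + v) = (-6 + c)/((2*v)) = (-6 + c)*(1/(2*v)) = (-6 + c)/(2*v))
(o(L(-1, -2))*V(9, 5))*(-41) = ((7 - 1*(-1))*((½)*(-6 + 9)/5))*(-41) = ((7 + 1)*((½)*(⅕)*3))*(-41) = (8*(3/10))*(-41) = (12/5)*(-41) = -492/5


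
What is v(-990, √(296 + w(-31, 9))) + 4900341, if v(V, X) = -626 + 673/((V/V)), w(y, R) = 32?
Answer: 4900388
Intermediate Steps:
v(V, X) = 47 (v(V, X) = -626 + 673/1 = -626 + 673*1 = -626 + 673 = 47)
v(-990, √(296 + w(-31, 9))) + 4900341 = 47 + 4900341 = 4900388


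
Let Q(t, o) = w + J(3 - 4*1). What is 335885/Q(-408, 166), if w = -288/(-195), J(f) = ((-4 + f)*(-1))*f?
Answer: -21832525/229 ≈ -95339.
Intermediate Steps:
J(f) = f*(4 - f) (J(f) = (4 - f)*f = f*(4 - f))
w = 96/65 (w = -288*(-1/195) = 96/65 ≈ 1.4769)
Q(t, o) = -229/65 (Q(t, o) = 96/65 + (3 - 4*1)*(4 - (3 - 4*1)) = 96/65 + (3 - 4)*(4 - (3 - 4)) = 96/65 - (4 - 1*(-1)) = 96/65 - (4 + 1) = 96/65 - 1*5 = 96/65 - 5 = -229/65)
335885/Q(-408, 166) = 335885/(-229/65) = 335885*(-65/229) = -21832525/229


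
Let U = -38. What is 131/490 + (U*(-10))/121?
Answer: 202051/59290 ≈ 3.4078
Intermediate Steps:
131/490 + (U*(-10))/121 = 131/490 - 38*(-10)/121 = 131*(1/490) + 380*(1/121) = 131/490 + 380/121 = 202051/59290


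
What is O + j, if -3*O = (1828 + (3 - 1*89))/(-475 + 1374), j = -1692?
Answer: -4565066/2697 ≈ -1692.6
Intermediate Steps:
O = -1742/2697 (O = -(1828 + (3 - 1*89))/(3*(-475 + 1374)) = -(1828 + (3 - 89))/(3*899) = -(1828 - 86)/(3*899) = -1742/(3*899) = -⅓*1742/899 = -1742/2697 ≈ -0.64590)
O + j = -1742/2697 - 1692 = -4565066/2697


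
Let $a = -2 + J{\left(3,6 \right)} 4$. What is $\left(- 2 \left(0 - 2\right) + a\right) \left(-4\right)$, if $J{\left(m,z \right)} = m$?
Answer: $-56$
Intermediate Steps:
$a = 10$ ($a = -2 + 3 \cdot 4 = -2 + 12 = 10$)
$\left(- 2 \left(0 - 2\right) + a\right) \left(-4\right) = \left(- 2 \left(0 - 2\right) + 10\right) \left(-4\right) = \left(\left(-2\right) \left(-2\right) + 10\right) \left(-4\right) = \left(4 + 10\right) \left(-4\right) = 14 \left(-4\right) = -56$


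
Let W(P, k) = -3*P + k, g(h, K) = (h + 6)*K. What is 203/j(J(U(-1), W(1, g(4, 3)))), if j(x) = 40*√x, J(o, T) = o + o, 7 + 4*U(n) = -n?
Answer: -203*I*√3/120 ≈ -2.9301*I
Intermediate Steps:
g(h, K) = K*(6 + h) (g(h, K) = (6 + h)*K = K*(6 + h))
W(P, k) = k - 3*P
U(n) = -7/4 - n/4 (U(n) = -7/4 + (-n)/4 = -7/4 - n/4)
J(o, T) = 2*o
203/j(J(U(-1), W(1, g(4, 3)))) = 203/((40*√(2*(-7/4 - ¼*(-1))))) = 203/((40*√(2*(-7/4 + ¼)))) = 203/((40*√(2*(-3/2)))) = 203/((40*√(-3))) = 203/((40*(I*√3))) = 203/((40*I*√3)) = 203*(-I*√3/120) = -203*I*√3/120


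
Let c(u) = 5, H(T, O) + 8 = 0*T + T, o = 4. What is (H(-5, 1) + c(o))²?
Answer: 64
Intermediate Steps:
H(T, O) = -8 + T (H(T, O) = -8 + (0*T + T) = -8 + (0 + T) = -8 + T)
(H(-5, 1) + c(o))² = ((-8 - 5) + 5)² = (-13 + 5)² = (-8)² = 64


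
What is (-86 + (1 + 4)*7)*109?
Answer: -5559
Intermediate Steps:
(-86 + (1 + 4)*7)*109 = (-86 + 5*7)*109 = (-86 + 35)*109 = -51*109 = -5559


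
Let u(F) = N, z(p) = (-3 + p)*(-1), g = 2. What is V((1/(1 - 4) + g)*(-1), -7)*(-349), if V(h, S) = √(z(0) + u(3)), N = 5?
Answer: -698*√2 ≈ -987.12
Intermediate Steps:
z(p) = 3 - p
u(F) = 5
V(h, S) = 2*√2 (V(h, S) = √((3 - 1*0) + 5) = √((3 + 0) + 5) = √(3 + 5) = √8 = 2*√2)
V((1/(1 - 4) + g)*(-1), -7)*(-349) = (2*√2)*(-349) = -698*√2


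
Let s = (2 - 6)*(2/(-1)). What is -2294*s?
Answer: -18352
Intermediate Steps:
s = 8 (s = -8*(-1) = -4*(-2) = 8)
-2294*s = -2294*8 = -18352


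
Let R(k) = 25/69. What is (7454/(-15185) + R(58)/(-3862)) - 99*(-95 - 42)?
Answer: 54880264609453/4046468430 ≈ 13563.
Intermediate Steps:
R(k) = 25/69 (R(k) = 25*(1/69) = 25/69)
(7454/(-15185) + R(58)/(-3862)) - 99*(-95 - 42) = (7454/(-15185) + (25/69)/(-3862)) - 99*(-95 - 42) = (7454*(-1/15185) + (25/69)*(-1/3862)) - 99*(-137) = (-7454/15185 - 25/266478) - 1*(-13563) = -1986706637/4046468430 + 13563 = 54880264609453/4046468430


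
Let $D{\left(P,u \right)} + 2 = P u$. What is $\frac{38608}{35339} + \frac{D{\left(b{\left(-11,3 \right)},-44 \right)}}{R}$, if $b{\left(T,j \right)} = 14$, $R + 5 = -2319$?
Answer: $\frac{55782247}{41063918} \approx 1.3584$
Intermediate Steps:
$R = -2324$ ($R = -5 - 2319 = -2324$)
$D{\left(P,u \right)} = -2 + P u$
$\frac{38608}{35339} + \frac{D{\left(b{\left(-11,3 \right)},-44 \right)}}{R} = \frac{38608}{35339} + \frac{-2 + 14 \left(-44\right)}{-2324} = 38608 \cdot \frac{1}{35339} + \left(-2 - 616\right) \left(- \frac{1}{2324}\right) = \frac{38608}{35339} - - \frac{309}{1162} = \frac{38608}{35339} + \frac{309}{1162} = \frac{55782247}{41063918}$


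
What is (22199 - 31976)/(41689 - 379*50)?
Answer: -9777/22739 ≈ -0.42997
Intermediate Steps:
(22199 - 31976)/(41689 - 379*50) = -9777/(41689 - 18950) = -9777/22739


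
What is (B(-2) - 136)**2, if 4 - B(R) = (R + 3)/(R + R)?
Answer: 277729/16 ≈ 17358.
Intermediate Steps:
B(R) = 4 - (3 + R)/(2*R) (B(R) = 4 - (R + 3)/(R + R) = 4 - (3 + R)/(2*R))
(B(-2) - 136)**2 = ((1/2)*(-3 + 7*(-2))/(-2) - 136)**2 = ((1/2)*(-1/2)*(-3 - 14) - 136)**2 = ((1/2)*(-1/2)*(-17) - 136)**2 = (17/4 - 136)**2 = (-527/4)**2 = 277729/16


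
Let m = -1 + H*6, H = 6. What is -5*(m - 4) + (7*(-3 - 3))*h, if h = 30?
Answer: -1415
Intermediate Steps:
m = 35 (m = -1 + 6*6 = -1 + 36 = 35)
-5*(m - 4) + (7*(-3 - 3))*h = -5*(35 - 4) + (7*(-3 - 3))*30 = -5*31 + (7*(-6))*30 = -155 - 42*30 = -155 - 1260 = -1415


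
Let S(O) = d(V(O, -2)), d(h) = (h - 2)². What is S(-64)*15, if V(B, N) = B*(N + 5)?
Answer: 564540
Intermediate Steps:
V(B, N) = B*(5 + N)
d(h) = (-2 + h)²
S(O) = (-2 + 3*O)² (S(O) = (-2 + O*(5 - 2))² = (-2 + O*3)² = (-2 + 3*O)²)
S(-64)*15 = (-2 + 3*(-64))²*15 = (-2 - 192)²*15 = (-194)²*15 = 37636*15 = 564540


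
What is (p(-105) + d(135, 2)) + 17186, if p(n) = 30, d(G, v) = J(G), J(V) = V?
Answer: 17351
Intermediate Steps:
d(G, v) = G
(p(-105) + d(135, 2)) + 17186 = (30 + 135) + 17186 = 165 + 17186 = 17351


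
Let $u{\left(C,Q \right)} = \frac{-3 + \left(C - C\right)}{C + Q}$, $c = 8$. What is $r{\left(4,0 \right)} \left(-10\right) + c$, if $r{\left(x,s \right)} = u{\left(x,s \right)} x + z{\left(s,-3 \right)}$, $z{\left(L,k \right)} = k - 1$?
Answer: $78$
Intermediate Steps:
$z{\left(L,k \right)} = -1 + k$ ($z{\left(L,k \right)} = k - 1 = -1 + k$)
$u{\left(C,Q \right)} = - \frac{3}{C + Q}$ ($u{\left(C,Q \right)} = \frac{-3 + 0}{C + Q} = - \frac{3}{C + Q}$)
$r{\left(x,s \right)} = -4 - \frac{3 x}{s + x}$ ($r{\left(x,s \right)} = - \frac{3}{x + s} x - 4 = - \frac{3}{s + x} x - 4 = - \frac{3 x}{s + x} - 4 = -4 - \frac{3 x}{s + x}$)
$r{\left(4,0 \right)} \left(-10\right) + c = \frac{\left(-7\right) 4 - 0}{0 + 4} \left(-10\right) + 8 = \frac{-28 + 0}{4} \left(-10\right) + 8 = \frac{1}{4} \left(-28\right) \left(-10\right) + 8 = \left(-7\right) \left(-10\right) + 8 = 70 + 8 = 78$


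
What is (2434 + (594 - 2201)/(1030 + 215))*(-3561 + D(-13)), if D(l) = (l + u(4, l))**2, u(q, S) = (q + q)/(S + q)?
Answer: -826284093968/100845 ≈ -8.1936e+6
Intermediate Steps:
u(q, S) = 2*q/(S + q) (u(q, S) = (2*q)/(S + q) = 2*q/(S + q))
D(l) = (l + 8/(4 + l))**2 (D(l) = (l + 2*4/(l + 4))**2 = (l + 2*4/(4 + l))**2 = (l + 8/(4 + l))**2)
(2434 + (594 - 2201)/(1030 + 215))*(-3561 + D(-13)) = (2434 + (594 - 2201)/(1030 + 215))*(-3561 + (-13 + 8/(4 - 13))**2) = (2434 - 1607/1245)*(-3561 + (-13 + 8/(-9))**2) = (2434 - 1607*1/1245)*(-3561 + (-13 + 8*(-1/9))**2) = (2434 - 1607/1245)*(-3561 + (-13 - 8/9)**2) = 3028723*(-3561 + (-125/9)**2)/1245 = 3028723*(-3561 + 15625/81)/1245 = (3028723/1245)*(-272816/81) = -826284093968/100845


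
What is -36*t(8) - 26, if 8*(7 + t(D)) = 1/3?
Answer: 449/2 ≈ 224.50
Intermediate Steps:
t(D) = -167/24 (t(D) = -7 + (⅛)/3 = -7 + (⅛)*(⅓) = -7 + 1/24 = -167/24)
-36*t(8) - 26 = -36*(-167/24) - 26 = 501/2 - 26 = 449/2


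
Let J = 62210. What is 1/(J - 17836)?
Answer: 1/44374 ≈ 2.2536e-5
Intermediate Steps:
1/(J - 17836) = 1/(62210 - 17836) = 1/44374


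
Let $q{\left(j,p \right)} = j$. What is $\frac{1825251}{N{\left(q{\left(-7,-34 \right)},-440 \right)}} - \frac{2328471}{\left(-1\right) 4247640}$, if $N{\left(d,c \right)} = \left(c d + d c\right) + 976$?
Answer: $\frac{107911460093}{420988320} \approx 256.33$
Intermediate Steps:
$N{\left(d,c \right)} = 976 + 2 c d$ ($N{\left(d,c \right)} = \left(c d + c d\right) + 976 = 2 c d + 976 = 976 + 2 c d$)
$\frac{1825251}{N{\left(q{\left(-7,-34 \right)},-440 \right)}} - \frac{2328471}{\left(-1\right) 4247640} = \frac{1825251}{976 + 2 \left(-440\right) \left(-7\right)} - \frac{2328471}{\left(-1\right) 4247640} = \frac{1825251}{976 + 6160} - \frac{2328471}{-4247640} = \frac{1825251}{7136} - - \frac{258719}{471960} = 1825251 \cdot \frac{1}{7136} + \frac{258719}{471960} = \frac{1825251}{7136} + \frac{258719}{471960} = \frac{107911460093}{420988320}$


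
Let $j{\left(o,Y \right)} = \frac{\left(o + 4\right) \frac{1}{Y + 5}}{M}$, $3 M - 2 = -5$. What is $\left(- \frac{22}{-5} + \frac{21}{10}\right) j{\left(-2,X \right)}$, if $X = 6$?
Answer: $- \frac{13}{11} \approx -1.1818$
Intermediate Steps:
$M = -1$ ($M = \frac{2}{3} + \frac{1}{3} \left(-5\right) = \frac{2}{3} - \frac{5}{3} = -1$)
$j{\left(o,Y \right)} = - \frac{4 + o}{5 + Y}$ ($j{\left(o,Y \right)} = \frac{\left(o + 4\right) \frac{1}{Y + 5}}{-1} = \frac{4 + o}{5 + Y} \left(-1\right) = - \frac{4 + o}{5 + Y}$)
$\left(- \frac{22}{-5} + \frac{21}{10}\right) j{\left(-2,X \right)} = \left(- \frac{22}{-5} + \frac{21}{10}\right) \frac{-4 - -2}{5 + 6} = \left(\left(-22\right) \left(- \frac{1}{5}\right) + 21 \cdot \frac{1}{10}\right) \frac{-4 + 2}{11} = \left(\frac{22}{5} + \frac{21}{10}\right) \frac{1}{11} \left(-2\right) = \frac{13}{2} \left(- \frac{2}{11}\right) = - \frac{13}{11}$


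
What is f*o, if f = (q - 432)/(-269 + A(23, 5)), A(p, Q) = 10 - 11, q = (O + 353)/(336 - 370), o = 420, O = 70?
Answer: 11753/17 ≈ 691.35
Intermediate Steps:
q = -423/34 (q = (70 + 353)/(336 - 370) = 423/(-34) = 423*(-1/34) = -423/34 ≈ -12.441)
A(p, Q) = -1
f = 1679/1020 (f = (-423/34 - 432)/(-269 - 1) = -15111/34/(-270) = -15111/34*(-1/270) = 1679/1020 ≈ 1.6461)
f*o = (1679/1020)*420 = 11753/17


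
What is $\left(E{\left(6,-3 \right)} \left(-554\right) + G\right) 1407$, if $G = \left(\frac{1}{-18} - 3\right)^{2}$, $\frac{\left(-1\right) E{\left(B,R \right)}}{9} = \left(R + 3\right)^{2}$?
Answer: $\frac{1418725}{108} \approx 13136.0$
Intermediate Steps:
$E{\left(B,R \right)} = - 9 \left(3 + R\right)^{2}$ ($E{\left(B,R \right)} = - 9 \left(R + 3\right)^{2} = - 9 \left(3 + R\right)^{2}$)
$G = \frac{3025}{324}$ ($G = \left(- \frac{1}{18} - 3\right)^{2} = \left(- \frac{55}{18}\right)^{2} = \frac{3025}{324} \approx 9.3364$)
$\left(E{\left(6,-3 \right)} \left(-554\right) + G\right) 1407 = \left(- 9 \left(3 - 3\right)^{2} \left(-554\right) + \frac{3025}{324}\right) 1407 = \left(- 9 \cdot 0^{2} \left(-554\right) + \frac{3025}{324}\right) 1407 = \left(\left(-9\right) 0 \left(-554\right) + \frac{3025}{324}\right) 1407 = \left(0 \left(-554\right) + \frac{3025}{324}\right) 1407 = \left(0 + \frac{3025}{324}\right) 1407 = \frac{3025}{324} \cdot 1407 = \frac{1418725}{108}$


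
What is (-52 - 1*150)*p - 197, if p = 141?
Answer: -28679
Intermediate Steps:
(-52 - 1*150)*p - 197 = (-52 - 1*150)*141 - 197 = (-52 - 150)*141 - 197 = -202*141 - 197 = -28482 - 197 = -28679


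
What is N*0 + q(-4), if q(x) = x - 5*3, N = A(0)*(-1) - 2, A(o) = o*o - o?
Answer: -19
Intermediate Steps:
A(o) = o² - o
N = -2 (N = (0*(-1 + 0))*(-1) - 2 = (0*(-1))*(-1) - 2 = 0*(-1) - 2 = 0 - 2 = -2)
q(x) = -15 + x (q(x) = x - 15 = -15 + x)
N*0 + q(-4) = -2*0 + (-15 - 4) = 0 - 19 = -19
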